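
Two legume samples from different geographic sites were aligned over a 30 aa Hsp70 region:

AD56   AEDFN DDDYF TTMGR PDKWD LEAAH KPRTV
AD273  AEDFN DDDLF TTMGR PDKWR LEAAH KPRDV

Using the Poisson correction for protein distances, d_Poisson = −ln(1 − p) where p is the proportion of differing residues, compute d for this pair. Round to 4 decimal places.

0.1054

The sequences differ at positions 9 (Y/L), 20 (D/R), 29 (T/D).
p = 3/30 = 0.100000.
d = −ln(1 − 0.100000) = −ln(0.900000) = 0.1054.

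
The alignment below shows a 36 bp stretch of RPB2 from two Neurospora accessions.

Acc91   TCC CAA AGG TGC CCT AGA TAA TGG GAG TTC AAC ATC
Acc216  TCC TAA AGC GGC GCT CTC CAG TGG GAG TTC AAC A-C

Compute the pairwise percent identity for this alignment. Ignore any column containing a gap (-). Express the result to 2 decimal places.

Excluding the 1 gap column leaves 35 comparable sites.
The sequences differ at positions 4 (C/T), 9 (G/C), 10 (T/G), 13 (C/G), 16 (A/C), 17 (G/T), 18 (A/C), 19 (T/C), 21 (A/G).
26 of the 35 comparable sites match, so the percent identity is 26/35 × 100 = 74.29%.

74.29%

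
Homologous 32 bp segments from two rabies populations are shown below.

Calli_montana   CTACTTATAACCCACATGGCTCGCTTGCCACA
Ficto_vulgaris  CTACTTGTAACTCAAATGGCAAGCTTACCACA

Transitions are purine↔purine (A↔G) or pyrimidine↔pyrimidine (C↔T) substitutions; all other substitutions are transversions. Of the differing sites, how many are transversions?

3

Differing sites — 7:A/G (Ti); 12:C/T (Ti); 15:C/A (Tv); 21:T/A (Tv); 22:C/A (Tv); 27:G/A (Ti).
Of the 6 differences, 3 transitions and 3 transversions, so the answer is 3.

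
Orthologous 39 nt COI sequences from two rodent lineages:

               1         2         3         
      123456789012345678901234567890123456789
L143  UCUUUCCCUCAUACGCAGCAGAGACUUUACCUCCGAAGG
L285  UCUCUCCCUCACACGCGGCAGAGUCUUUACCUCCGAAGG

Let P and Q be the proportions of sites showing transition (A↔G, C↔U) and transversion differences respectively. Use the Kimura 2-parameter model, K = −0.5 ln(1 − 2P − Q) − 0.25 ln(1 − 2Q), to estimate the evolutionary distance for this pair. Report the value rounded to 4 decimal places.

0.1121

The sequences differ at positions 4 (U/C, transition), 12 (U/C, transition), 17 (A/G, transition), 24 (A/U, transversion).
Of the 4 differences, 3 transitions and 1 transversion over 39 sites: P = 3/39 = 0.076923, Q = 1/39 = 0.025641.
d = −0.5·ln(0.820513) − 0.25·ln(0.948718) = −0.5·(-0.197826) − 0.25·(-0.052644) = 0.1121.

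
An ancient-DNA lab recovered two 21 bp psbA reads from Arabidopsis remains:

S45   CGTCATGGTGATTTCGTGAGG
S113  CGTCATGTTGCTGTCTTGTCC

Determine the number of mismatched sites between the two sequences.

Mismatches occur at site 8 (G↔T), site 11 (A↔C), site 13 (T↔G), site 16 (G↔T), site 19 (A↔T), site 20 (G↔C), site 21 (G↔C).
That gives 7 mismatches out of 21 aligned sites, so the Hamming distance is 7.

7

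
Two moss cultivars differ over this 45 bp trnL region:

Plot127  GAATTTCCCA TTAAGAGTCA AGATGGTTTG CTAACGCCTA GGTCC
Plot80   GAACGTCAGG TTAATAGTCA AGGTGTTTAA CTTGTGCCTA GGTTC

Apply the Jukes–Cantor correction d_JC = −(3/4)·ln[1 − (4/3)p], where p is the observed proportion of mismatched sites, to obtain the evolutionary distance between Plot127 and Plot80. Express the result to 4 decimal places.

0.4019

Mismatches occur at site 4 (T→C), site 5 (T→G), site 8 (C→A), site 9 (C→G), site 10 (A→G), site 15 (G→T), site 23 (A→G), site 26 (G→T), site 29 (T→A), site 30 (G→A), site 33 (A→T), site 34 (A→G), site 35 (C→T), site 44 (C→T).
p = 14/45 = 0.311111.
d = −0.75 · ln(1 − (4/3)·0.311111) = −0.75 · ln(0.585185) = −0.75 · (-0.535827) = 0.4019.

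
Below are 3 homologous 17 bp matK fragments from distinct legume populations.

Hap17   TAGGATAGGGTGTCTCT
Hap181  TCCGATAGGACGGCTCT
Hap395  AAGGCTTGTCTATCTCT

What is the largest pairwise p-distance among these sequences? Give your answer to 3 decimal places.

Pairwise Hamming distances:
  Hap17 vs Hap181: 5
  Hap17 vs Hap395: 6
  Hap181 vs Hap395: 10
The largest is 10 mismatches, between Hap181 and Hap395; p = 10/17 = 0.588.

0.588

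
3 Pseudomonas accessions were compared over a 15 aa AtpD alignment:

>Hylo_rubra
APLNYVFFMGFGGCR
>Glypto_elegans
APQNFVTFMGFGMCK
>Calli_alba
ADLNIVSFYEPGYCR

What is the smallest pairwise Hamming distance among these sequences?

Pairwise Hamming distances:
  Hylo_rubra vs Glypto_elegans: 5
  Hylo_rubra vs Calli_alba: 7
  Glypto_elegans vs Calli_alba: 9
The smallest is 5, between Hylo_rubra and Glypto_elegans.

5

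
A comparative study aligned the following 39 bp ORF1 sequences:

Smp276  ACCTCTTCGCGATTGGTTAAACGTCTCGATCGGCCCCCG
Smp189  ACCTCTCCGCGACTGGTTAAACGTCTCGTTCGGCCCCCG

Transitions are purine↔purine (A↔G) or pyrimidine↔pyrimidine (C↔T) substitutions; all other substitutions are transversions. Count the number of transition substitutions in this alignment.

2

Differing sites — 7:T/C (Ti); 13:T/C (Ti); 29:A/T (Tv).
Of the 3 differences, 2 transitions and 1 transversion, so the answer is 2.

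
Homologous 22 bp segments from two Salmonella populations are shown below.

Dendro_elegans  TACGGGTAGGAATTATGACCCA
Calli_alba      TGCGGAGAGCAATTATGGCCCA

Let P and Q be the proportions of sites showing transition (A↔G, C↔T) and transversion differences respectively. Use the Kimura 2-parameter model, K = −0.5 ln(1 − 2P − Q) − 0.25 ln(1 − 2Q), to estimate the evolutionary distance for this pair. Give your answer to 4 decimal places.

Mismatches occur at site 2 (A↔G, transition), site 6 (G↔A, transition), site 7 (T↔G, transversion), site 10 (G↔C, transversion), site 18 (A↔G, transition).
Of the 5 differences, 3 transitions and 2 transversions over 22 sites: P = 3/22 = 0.136364, Q = 2/22 = 0.090909.
d = −0.5·ln(0.636363) − 0.25·ln(0.818182) = −0.5·(-0.451986) − 0.25·(-0.200670) = 0.2762.

0.2762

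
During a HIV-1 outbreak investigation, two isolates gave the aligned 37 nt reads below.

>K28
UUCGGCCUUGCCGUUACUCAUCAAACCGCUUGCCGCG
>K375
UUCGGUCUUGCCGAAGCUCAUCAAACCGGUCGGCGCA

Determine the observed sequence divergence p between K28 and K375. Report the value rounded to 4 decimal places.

0.2162

Differing sites — 6:C/U; 14:U/A; 15:U/A; 16:A/G; 29:C/G; 31:U/C; 33:C/G; 37:G/A.
There are 8 differences over 37 sites, so p = 8/37 = 0.2162.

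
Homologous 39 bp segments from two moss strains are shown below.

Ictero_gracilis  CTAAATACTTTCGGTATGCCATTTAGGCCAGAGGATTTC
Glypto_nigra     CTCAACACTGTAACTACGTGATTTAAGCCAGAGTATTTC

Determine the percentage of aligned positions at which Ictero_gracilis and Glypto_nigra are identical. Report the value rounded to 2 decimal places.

Differing sites — 3:A/C; 6:T/C; 10:T/G; 12:C/A; 13:G/A; 14:G/C; 17:T/C; 19:C/T; 20:C/G; 26:G/A; 34:G/T.
28 of the 39 sites match, so the percent identity is 28/39 × 100 = 71.79%.

71.79%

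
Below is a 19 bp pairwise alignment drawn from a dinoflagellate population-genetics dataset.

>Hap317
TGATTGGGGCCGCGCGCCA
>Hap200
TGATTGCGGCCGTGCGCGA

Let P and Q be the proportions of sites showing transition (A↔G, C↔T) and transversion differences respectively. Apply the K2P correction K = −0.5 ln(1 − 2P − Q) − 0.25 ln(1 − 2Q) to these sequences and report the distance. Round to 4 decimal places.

0.1773

The sequences differ at positions 7 (G/C, transversion), 13 (C/T, transition), 18 (C/G, transversion).
Of the 3 differences, 1 transition and 2 transversions over 19 sites: P = 1/19 = 0.052632, Q = 2/19 = 0.105263.
d = −0.5·ln(0.789473) − 0.25·ln(0.789474) = −0.5·(-0.236390) − 0.25·(-0.236388) = 0.1773.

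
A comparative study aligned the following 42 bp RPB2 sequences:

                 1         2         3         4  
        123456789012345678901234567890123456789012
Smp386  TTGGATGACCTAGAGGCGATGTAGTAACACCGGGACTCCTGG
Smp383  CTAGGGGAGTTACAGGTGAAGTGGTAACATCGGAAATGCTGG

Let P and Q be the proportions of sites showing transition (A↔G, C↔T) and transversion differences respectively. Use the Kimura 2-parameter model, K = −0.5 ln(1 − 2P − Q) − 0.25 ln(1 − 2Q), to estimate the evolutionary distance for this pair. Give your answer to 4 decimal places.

Mismatches occur at site 1 (T↔C, transition), site 3 (G↔A, transition), site 5 (A↔G, transition), site 6 (T↔G, transversion), site 9 (C↔G, transversion), site 10 (C↔T, transition), site 13 (G↔C, transversion), site 17 (C↔T, transition), site 20 (T↔A, transversion), site 23 (A↔G, transition), site 30 (C↔T, transition), site 34 (G↔A, transition), site 36 (C↔A, transversion), site 38 (C↔G, transversion).
Of the 14 differences, 8 transitions and 6 transversions over 42 sites: P = 8/42 = 0.190476, Q = 6/42 = 0.142857.
d = −0.5·ln(0.476191) − 0.25·ln(0.714286) = −0.5·(-0.741936) − 0.25·(-0.336472) = 0.4551.

0.4551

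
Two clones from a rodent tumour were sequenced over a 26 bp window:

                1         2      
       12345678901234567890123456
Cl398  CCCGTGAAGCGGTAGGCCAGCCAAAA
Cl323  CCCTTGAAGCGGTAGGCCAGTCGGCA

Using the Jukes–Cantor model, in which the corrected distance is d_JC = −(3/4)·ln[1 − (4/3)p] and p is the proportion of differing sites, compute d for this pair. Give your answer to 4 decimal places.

Mismatches occur at site 4 (G↔T), site 21 (C↔T), site 23 (A↔G), site 24 (A↔G), site 25 (A↔C).
p = 5/26 = 0.192308.
d = −0.75 · ln(1 − (4/3)·0.192308) = −0.75 · ln(0.743589) = −0.75 · (-0.296267) = 0.2222.

0.2222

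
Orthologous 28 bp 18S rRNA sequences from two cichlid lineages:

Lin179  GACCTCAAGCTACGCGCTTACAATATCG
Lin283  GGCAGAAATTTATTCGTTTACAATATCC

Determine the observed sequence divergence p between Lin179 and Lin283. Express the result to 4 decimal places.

Differing sites — 2:A/G; 4:C/A; 5:T/G; 6:C/A; 9:G/T; 10:C/T; 13:C/T; 14:G/T; 17:C/T; 28:G/C.
There are 10 differences over 28 sites, so p = 10/28 = 0.3571.

0.3571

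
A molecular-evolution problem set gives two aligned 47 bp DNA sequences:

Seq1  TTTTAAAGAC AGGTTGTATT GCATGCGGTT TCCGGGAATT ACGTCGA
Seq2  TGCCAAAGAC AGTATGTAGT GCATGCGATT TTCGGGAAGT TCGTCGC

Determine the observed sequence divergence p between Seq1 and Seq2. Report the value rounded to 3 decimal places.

The sequences differ at positions 2 (T/G), 3 (T/C), 4 (T/C), 13 (G/T), 14 (T/A), 19 (T/G), 28 (G/A), 32 (C/T), 39 (T/G), 41 (A/T), 47 (A/C).
There are 11 differences over 47 sites, so p = 11/47 = 0.234.

0.234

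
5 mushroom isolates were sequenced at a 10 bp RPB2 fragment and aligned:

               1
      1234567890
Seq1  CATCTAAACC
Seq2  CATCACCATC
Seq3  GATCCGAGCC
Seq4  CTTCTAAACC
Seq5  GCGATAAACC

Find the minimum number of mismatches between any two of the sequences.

Pairwise Hamming distances:
  Seq1 vs Seq2: 4
  Seq1 vs Seq3: 4
  Seq1 vs Seq4: 1
  Seq1 vs Seq5: 4
  Seq2 vs Seq3: 6
  Seq2 vs Seq4: 5
  Seq2 vs Seq5: 8
  Seq3 vs Seq4: 5
  Seq3 vs Seq5: 6
  Seq4 vs Seq5: 4
The smallest is 1, between Seq1 and Seq4.

1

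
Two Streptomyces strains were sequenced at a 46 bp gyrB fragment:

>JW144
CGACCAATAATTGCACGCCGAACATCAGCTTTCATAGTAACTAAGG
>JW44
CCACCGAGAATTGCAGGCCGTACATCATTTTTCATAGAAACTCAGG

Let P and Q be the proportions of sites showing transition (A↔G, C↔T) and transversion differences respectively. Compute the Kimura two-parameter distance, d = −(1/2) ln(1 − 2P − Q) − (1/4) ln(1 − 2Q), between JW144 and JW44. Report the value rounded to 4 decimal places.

0.2274

Mismatches occur at site 2 (G↔C, transversion), site 6 (A↔G, transition), site 8 (T↔G, transversion), site 16 (C↔G, transversion), site 21 (A↔T, transversion), site 28 (G↔T, transversion), site 29 (C↔T, transition), site 38 (T↔A, transversion), site 43 (A↔C, transversion).
Of the 9 differences, 2 transitions and 7 transversions over 46 sites: P = 2/46 = 0.043478, Q = 7/46 = 0.152174.
d = −0.5·ln(0.760870) − 0.25·ln(0.695652) = −0.5·(-0.273293) − 0.25·(-0.362906) = 0.2274.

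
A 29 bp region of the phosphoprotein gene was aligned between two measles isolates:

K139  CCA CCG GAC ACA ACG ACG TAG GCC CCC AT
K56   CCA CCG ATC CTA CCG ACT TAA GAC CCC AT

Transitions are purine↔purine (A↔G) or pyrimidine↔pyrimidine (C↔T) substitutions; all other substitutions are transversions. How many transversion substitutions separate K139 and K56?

Mismatches occur at site 7 (G→A, transition), site 8 (A→T, transversion), site 10 (A→C, transversion), site 11 (C→T, transition), site 13 (A→C, transversion), site 18 (G→T, transversion), site 21 (G→A, transition), site 23 (C→A, transversion).
Of the 8 differences, 3 transitions and 5 transversions, so the answer is 5.

5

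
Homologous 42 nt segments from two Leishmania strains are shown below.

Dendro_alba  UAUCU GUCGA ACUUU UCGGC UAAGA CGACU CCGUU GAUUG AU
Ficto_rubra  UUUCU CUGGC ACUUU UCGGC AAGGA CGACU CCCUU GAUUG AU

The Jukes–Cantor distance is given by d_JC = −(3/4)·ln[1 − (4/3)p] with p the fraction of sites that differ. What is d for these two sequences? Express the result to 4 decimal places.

Differing sites — 2:A/U; 6:G/C; 8:C/G; 10:A/C; 21:U/A; 23:A/G; 33:G/C.
p = 7/42 = 0.166667.
d = −0.75 · ln(1 − (4/3)·0.166667) = −0.75 · ln(0.777777) = −0.75 · (-0.251315) = 0.1885.

0.1885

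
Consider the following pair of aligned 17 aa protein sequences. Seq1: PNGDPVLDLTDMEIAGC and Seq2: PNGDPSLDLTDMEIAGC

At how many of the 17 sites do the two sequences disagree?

A single mismatch occurs at site 6 (V↔S).
That gives 1 mismatch out of 17 aligned sites, so the Hamming distance is 1.

1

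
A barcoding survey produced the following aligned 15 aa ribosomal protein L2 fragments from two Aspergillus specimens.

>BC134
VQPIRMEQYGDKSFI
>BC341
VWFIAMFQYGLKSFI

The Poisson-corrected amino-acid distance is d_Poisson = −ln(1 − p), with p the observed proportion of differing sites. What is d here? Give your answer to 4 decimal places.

0.4055

The sequences differ at positions 2 (Q/W), 3 (P/F), 5 (R/A), 7 (E/F), 11 (D/L).
p = 5/15 = 0.333333.
d = −ln(1 − 0.333333) = −ln(0.666667) = 0.4055.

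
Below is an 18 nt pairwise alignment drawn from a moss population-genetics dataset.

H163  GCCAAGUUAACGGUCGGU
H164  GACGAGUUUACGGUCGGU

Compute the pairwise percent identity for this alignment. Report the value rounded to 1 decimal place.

83.3%

Mismatches occur at site 2 (C/A), site 4 (A/G), site 9 (A/U).
15 of the 18 sites match, so the percent identity is 15/18 × 100 = 83.3%.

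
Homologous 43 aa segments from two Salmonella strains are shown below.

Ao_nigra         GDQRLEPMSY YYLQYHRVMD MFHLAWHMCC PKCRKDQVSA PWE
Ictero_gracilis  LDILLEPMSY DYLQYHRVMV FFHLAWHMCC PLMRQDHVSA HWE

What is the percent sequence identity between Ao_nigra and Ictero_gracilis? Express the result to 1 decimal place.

Mismatches occur at site 1 (G/L), site 3 (Q/I), site 4 (R/L), site 11 (Y/D), site 20 (D/V), site 21 (M/F), site 32 (K/L), site 33 (C/M), site 35 (K/Q), site 37 (Q/H), site 41 (P/H).
32 of the 43 sites match, so the percent identity is 32/43 × 100 = 74.4%.

74.4%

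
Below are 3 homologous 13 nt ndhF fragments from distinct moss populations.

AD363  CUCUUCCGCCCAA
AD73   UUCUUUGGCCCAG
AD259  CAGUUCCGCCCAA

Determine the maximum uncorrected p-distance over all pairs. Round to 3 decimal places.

Pairwise Hamming distances:
  AD363 vs AD73: 4
  AD363 vs AD259: 2
  AD73 vs AD259: 6
The largest is 6 mismatches, between AD73 and AD259; p = 6/13 = 0.462.

0.462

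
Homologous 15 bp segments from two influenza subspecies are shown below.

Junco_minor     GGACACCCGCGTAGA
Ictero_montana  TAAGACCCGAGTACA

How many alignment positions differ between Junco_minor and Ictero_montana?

5

The sequences differ at positions 1 (G/T), 2 (G/A), 4 (C/G), 10 (C/A), 14 (G/C).
That gives 5 mismatches out of 15 aligned sites, so the Hamming distance is 5.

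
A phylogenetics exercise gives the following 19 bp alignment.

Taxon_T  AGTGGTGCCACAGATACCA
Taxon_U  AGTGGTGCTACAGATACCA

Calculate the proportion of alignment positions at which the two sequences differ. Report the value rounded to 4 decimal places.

Differing sites — 9:C/T.
There are 1 differences over 19 sites, so p = 1/19 = 0.0526.

0.0526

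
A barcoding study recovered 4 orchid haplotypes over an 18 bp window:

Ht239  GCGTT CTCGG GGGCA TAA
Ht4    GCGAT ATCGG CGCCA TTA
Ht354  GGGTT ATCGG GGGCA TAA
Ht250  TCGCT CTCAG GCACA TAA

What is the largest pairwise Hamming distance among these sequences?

Pairwise Hamming distances:
  Ht239 vs Ht4: 5
  Ht239 vs Ht354: 2
  Ht239 vs Ht250: 5
  Ht4 vs Ht354: 5
  Ht4 vs Ht250: 8
  Ht354 vs Ht250: 7
The largest is 8, between Ht4 and Ht250.

8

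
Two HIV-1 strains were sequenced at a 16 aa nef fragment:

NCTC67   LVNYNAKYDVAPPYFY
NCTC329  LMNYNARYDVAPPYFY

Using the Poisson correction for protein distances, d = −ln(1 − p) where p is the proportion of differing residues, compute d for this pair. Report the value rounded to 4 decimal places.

Differing sites — 2:V/M; 7:K/R.
p = 2/16 = 0.125000.
d = −ln(1 − 0.125000) = −ln(0.875000) = 0.1335.

0.1335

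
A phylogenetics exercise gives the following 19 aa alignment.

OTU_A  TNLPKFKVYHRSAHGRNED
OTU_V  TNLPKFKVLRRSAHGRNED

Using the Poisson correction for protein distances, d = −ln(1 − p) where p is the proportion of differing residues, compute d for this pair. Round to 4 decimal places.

0.1112

The sequences differ at positions 9 (Y/L), 10 (H/R).
p = 2/19 = 0.105263.
d = −ln(1 − 0.105263) = −ln(0.894737) = 0.1112.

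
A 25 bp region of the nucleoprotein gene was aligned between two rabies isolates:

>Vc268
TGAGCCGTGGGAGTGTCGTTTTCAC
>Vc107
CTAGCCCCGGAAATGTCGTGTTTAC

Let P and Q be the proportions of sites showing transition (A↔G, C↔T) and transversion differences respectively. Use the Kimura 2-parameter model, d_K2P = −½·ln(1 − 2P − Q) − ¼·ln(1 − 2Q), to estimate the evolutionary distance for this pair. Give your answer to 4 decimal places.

Mismatches occur at site 1 (T↔C, transition), site 2 (G↔T, transversion), site 7 (G↔C, transversion), site 8 (T↔C, transition), site 11 (G↔A, transition), site 13 (G↔A, transition), site 20 (T↔G, transversion), site 23 (C↔T, transition).
Of the 8 differences, 5 transitions and 3 transversions over 25 sites: P = 5/25 = 0.200000, Q = 3/25 = 0.120000.
d = −0.5·ln(0.480000) − 0.25·ln(0.760000) = −0.5·(-0.733969) − 0.25·(-0.274437) = 0.4356.

0.4356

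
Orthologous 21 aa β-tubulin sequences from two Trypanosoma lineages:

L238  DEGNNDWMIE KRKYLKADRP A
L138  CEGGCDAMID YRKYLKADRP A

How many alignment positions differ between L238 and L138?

Differing sites — 1:D/C; 4:N/G; 5:N/C; 7:W/A; 10:E/D; 11:K/Y.
That gives 6 mismatches out of 21 aligned sites, so the Hamming distance is 6.

6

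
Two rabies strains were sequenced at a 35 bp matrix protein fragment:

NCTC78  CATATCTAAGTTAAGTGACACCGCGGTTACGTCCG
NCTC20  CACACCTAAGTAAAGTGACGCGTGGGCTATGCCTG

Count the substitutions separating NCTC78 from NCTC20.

11

The sequences differ at positions 3 (T/C), 5 (T/C), 12 (T/A), 20 (A/G), 22 (C/G), 23 (G/T), 24 (C/G), 27 (T/C), 30 (C/T), 32 (T/C), 34 (C/T).
That gives 11 mismatches out of 35 aligned sites, so the Hamming distance is 11.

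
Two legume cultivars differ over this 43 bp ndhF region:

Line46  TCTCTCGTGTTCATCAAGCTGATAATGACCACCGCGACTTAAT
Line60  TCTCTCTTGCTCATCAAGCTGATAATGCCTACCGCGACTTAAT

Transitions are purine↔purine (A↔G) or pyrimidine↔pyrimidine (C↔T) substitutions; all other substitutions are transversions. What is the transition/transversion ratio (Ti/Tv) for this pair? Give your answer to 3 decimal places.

1.000

Mismatches occur at site 7 (G→T, transversion), site 10 (T→C, transition), site 28 (A→C, transversion), site 30 (C→T, transition).
Of the 4 differences, 2 transitions and 2 transversions, so Ti/Tv = 2/2 = 1.000.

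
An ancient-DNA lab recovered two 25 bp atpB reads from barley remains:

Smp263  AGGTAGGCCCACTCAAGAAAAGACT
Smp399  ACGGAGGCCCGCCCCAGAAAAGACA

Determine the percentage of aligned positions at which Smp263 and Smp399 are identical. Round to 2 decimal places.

Differing sites — 2:G/C; 4:T/G; 11:A/G; 13:T/C; 15:A/C; 25:T/A.
19 of the 25 sites match, so the percent identity is 19/25 × 100 = 76.00%.

76.00%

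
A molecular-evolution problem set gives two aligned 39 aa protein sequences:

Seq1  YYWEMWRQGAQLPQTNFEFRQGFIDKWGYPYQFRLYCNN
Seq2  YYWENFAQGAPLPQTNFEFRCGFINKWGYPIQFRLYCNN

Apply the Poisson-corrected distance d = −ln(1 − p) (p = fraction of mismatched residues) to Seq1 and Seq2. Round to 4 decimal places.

0.1978

Differing sites — 5:M/N; 6:W/F; 7:R/A; 11:Q/P; 21:Q/C; 25:D/N; 31:Y/I.
p = 7/39 = 0.179487.
d = −ln(1 − 0.179487) = −ln(0.820513) = 0.1978.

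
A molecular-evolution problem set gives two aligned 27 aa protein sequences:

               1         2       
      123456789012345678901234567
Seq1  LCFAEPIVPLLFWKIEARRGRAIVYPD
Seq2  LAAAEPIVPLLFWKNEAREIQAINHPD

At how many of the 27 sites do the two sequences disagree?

Differing sites — 2:C/A; 3:F/A; 15:I/N; 19:R/E; 20:G/I; 21:R/Q; 24:V/N; 25:Y/H.
That gives 8 mismatches out of 27 aligned sites, so the Hamming distance is 8.

8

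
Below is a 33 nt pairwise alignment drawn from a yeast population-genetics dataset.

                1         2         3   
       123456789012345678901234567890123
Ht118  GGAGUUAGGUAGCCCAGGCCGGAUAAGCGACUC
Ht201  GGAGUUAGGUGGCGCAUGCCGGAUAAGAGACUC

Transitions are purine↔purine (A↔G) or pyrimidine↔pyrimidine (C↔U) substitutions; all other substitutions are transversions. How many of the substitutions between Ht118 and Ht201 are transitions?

Differing sites — 11:A/G (Ti); 14:C/G (Tv); 17:G/U (Tv); 28:C/A (Tv).
Of the 4 differences, 1 transition and 3 transversions, so the answer is 1.

1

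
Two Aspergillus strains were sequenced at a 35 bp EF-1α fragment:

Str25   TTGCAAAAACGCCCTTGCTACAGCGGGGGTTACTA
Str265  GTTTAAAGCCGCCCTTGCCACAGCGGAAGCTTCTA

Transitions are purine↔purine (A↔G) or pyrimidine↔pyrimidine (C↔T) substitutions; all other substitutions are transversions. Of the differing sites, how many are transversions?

Differing sites — 1:T/G (Tv); 3:G/T (Tv); 4:C/T (Ti); 8:A/G (Ti); 9:A/C (Tv); 19:T/C (Ti); 27:G/A (Ti); 28:G/A (Ti); 30:T/C (Ti); 32:A/T (Tv).
Of the 10 differences, 6 transitions and 4 transversions, so the answer is 4.

4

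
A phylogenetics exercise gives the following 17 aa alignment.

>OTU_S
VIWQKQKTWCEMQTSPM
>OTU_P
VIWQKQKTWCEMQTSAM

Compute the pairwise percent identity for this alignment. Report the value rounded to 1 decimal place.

94.1%

The sequences differ at position 16 (P/A).
16 of the 17 sites match, so the percent identity is 16/17 × 100 = 94.1%.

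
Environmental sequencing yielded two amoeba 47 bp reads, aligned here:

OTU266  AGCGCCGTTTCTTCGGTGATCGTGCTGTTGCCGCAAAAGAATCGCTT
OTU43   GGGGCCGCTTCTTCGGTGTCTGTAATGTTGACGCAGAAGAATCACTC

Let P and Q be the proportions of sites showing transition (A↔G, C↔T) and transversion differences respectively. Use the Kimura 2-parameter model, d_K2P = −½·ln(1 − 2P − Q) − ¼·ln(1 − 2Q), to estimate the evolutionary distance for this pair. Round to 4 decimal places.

0.3238

Differing sites — 1:A/G (Ti); 3:C/G (Tv); 8:T/C (Ti); 19:A/T (Tv); 20:T/C (Ti); 21:C/T (Ti); 24:G/A (Ti); 25:C/A (Tv); 31:C/A (Tv); 36:A/G (Ti); 44:G/A (Ti); 47:T/C (Ti).
Of the 12 differences, 8 transitions and 4 transversions over 47 sites: P = 8/47 = 0.170213, Q = 4/47 = 0.085106.
d = −0.5·ln(0.574468) − 0.25·ln(0.829788) = −0.5·(-0.554311) − 0.25·(-0.186585) = 0.3238.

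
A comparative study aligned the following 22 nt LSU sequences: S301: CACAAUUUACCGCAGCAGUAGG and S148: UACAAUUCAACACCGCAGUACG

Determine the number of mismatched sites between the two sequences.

6

The sequences differ at positions 1 (C/U), 8 (U/C), 10 (C/A), 12 (G/A), 14 (A/C), 21 (G/C).
That gives 6 mismatches out of 22 aligned sites, so the Hamming distance is 6.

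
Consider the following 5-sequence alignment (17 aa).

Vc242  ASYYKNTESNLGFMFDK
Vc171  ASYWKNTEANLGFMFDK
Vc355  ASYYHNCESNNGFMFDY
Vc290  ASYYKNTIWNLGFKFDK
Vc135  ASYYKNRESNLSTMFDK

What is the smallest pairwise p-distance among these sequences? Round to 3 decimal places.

Pairwise Hamming distances:
  Vc242 vs Vc171: 2
  Vc242 vs Vc355: 4
  Vc242 vs Vc290: 3
  Vc242 vs Vc135: 3
  Vc171 vs Vc355: 6
  Vc171 vs Vc290: 4
  Vc171 vs Vc135: 5
  Vc355 vs Vc290: 7
  Vc355 vs Vc135: 6
  Vc290 vs Vc135: 6
The smallest is 2 mismatches, between Vc242 and Vc171; p = 2/17 = 0.118.

0.118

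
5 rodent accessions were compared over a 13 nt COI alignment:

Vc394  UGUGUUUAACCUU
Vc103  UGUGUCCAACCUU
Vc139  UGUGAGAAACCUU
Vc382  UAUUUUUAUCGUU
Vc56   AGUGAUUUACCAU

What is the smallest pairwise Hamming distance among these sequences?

2

Pairwise Hamming distances:
  Vc394 vs Vc103: 2
  Vc394 vs Vc139: 3
  Vc394 vs Vc382: 4
  Vc394 vs Vc56: 4
  Vc103 vs Vc139: 3
  Vc103 vs Vc382: 6
  Vc103 vs Vc56: 6
  Vc139 vs Vc382: 7
  Vc139 vs Vc56: 5
  Vc382 vs Vc56: 8
The smallest is 2, between Vc394 and Vc103.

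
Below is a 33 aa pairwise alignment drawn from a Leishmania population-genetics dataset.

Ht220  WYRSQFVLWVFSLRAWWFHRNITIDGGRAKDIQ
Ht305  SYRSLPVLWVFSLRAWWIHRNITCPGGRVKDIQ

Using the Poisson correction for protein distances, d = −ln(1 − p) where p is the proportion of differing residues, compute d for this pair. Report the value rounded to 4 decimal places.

The sequences differ at positions 1 (W/S), 5 (Q/L), 6 (F/P), 18 (F/I), 24 (I/C), 25 (D/P), 29 (A/V).
p = 7/33 = 0.212121.
d = −ln(1 − 0.212121) = −ln(0.787879) = 0.2384.

0.2384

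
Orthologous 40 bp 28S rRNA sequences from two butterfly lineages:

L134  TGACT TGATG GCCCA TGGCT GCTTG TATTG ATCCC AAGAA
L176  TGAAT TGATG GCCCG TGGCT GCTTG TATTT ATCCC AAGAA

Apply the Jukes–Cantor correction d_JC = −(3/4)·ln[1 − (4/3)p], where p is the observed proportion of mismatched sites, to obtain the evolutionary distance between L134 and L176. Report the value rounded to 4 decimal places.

The sequences differ at positions 4 (C/A), 15 (A/G), 30 (G/T).
p = 3/40 = 0.075000.
d = −0.75 · ln(1 − (4/3)·0.075000) = −0.75 · ln(0.900000) = −0.75 · (-0.105361) = 0.0790.

0.0790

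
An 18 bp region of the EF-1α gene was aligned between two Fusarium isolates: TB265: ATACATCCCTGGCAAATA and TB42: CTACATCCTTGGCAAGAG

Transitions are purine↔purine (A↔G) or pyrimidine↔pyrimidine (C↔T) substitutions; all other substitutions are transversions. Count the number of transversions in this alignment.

2

Differing sites — 1:A/C (Tv); 9:C/T (Ti); 16:A/G (Ti); 17:T/A (Tv); 18:A/G (Ti).
Of the 5 differences, 3 transitions and 2 transversions, so the answer is 2.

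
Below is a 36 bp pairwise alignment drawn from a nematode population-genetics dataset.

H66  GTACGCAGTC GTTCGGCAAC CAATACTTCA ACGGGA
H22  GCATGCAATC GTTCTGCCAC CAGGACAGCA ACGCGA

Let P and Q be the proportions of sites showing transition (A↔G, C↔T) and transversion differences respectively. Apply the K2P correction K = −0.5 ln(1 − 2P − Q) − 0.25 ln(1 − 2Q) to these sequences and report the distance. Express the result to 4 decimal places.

The sequences differ at positions 2 (T/C, transition), 4 (C/T, transition), 8 (G/A, transition), 15 (G/T, transversion), 18 (A/C, transversion), 23 (A/G, transition), 24 (T/G, transversion), 27 (T/A, transversion), 28 (T/G, transversion), 34 (G/C, transversion).
Of the 10 differences, 4 transitions and 6 transversions over 36 sites: P = 4/36 = 0.111111, Q = 6/36 = 0.166667.
d = −0.5·ln(0.611111) − 0.25·ln(0.666666) = −0.5·(-0.492477) − 0.25·(-0.405466) = 0.3476.

0.3476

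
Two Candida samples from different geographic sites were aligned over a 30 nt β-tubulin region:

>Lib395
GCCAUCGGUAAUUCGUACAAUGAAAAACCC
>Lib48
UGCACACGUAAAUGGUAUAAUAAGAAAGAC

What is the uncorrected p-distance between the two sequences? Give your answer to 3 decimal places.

0.400

The sequences differ at positions 1 (G/U), 2 (C/G), 5 (U/C), 6 (C/A), 7 (G/C), 12 (U/A), 14 (C/G), 18 (C/U), 22 (G/A), 24 (A/G), 28 (C/G), 29 (C/A).
There are 12 differences over 30 sites, so p = 12/30 = 0.400.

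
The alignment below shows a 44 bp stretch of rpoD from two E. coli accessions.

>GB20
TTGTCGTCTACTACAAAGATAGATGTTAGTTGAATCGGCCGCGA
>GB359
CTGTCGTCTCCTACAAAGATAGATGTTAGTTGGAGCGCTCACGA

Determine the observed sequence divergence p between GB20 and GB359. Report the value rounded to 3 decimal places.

0.159

Differing sites — 1:T/C; 10:A/C; 33:A/G; 35:T/G; 38:G/C; 39:C/T; 41:G/A.
There are 7 differences over 44 sites, so p = 7/44 = 0.159.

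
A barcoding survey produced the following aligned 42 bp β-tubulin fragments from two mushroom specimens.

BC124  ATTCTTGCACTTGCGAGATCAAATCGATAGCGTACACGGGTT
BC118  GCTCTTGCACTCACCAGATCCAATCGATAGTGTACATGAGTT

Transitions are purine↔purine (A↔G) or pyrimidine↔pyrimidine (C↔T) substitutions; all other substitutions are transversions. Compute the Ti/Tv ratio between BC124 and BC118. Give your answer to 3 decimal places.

3.500

Mismatches occur at site 1 (A↔G, transition), site 2 (T↔C, transition), site 12 (T↔C, transition), site 13 (G↔A, transition), site 15 (G↔C, transversion), site 21 (A↔C, transversion), site 31 (C↔T, transition), site 37 (C↔T, transition), site 39 (G↔A, transition).
Of the 9 differences, 7 transitions and 2 transversions, so Ti/Tv = 7/2 = 3.500.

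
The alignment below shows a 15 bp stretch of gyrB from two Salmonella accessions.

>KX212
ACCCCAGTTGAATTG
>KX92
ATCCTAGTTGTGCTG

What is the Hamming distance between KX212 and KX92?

Mismatches occur at site 2 (C↔T), site 5 (C↔T), site 11 (A↔T), site 12 (A↔G), site 13 (T↔C).
That gives 5 mismatches out of 15 aligned sites, so the Hamming distance is 5.

5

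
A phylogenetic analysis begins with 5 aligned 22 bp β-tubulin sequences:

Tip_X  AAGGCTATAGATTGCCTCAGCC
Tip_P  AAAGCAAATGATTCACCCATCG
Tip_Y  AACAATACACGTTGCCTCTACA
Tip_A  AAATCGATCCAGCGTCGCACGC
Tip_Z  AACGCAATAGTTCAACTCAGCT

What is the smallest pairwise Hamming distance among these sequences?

7

Pairwise Hamming distances:
  Tip_X vs Tip_P: 9
  Tip_X vs Tip_Y: 9
  Tip_X vs Tip_A: 11
  Tip_X vs Tip_Z: 7
  Tip_P vs Tip_Y: 14
  Tip_P vs Tip_A: 13
  Tip_P vs Tip_Z: 9
  Tip_Y vs Tip_A: 15
  Tip_Y vs Tip_Z: 12
  Tip_A vs Tip_Z: 13
The smallest is 7, between Tip_X and Tip_Z.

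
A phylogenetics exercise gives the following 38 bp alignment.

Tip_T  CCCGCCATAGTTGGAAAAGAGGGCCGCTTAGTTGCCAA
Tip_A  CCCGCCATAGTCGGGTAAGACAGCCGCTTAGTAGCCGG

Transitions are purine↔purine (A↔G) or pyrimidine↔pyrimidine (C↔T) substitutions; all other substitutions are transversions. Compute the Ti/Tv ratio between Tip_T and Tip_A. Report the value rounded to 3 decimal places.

1.667

The sequences differ at positions 12 (T/C, transition), 15 (A/G, transition), 16 (A/T, transversion), 21 (G/C, transversion), 22 (G/A, transition), 33 (T/A, transversion), 37 (A/G, transition), 38 (A/G, transition).
Of the 8 differences, 5 transitions and 3 transversions, so Ti/Tv = 5/3 = 1.667.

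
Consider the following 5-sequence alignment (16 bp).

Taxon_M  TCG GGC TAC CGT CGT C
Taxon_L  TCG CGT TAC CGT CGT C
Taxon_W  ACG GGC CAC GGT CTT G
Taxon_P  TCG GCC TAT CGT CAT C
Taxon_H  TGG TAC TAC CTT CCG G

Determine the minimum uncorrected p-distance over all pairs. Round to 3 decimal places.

Pairwise Hamming distances:
  Taxon_M vs Taxon_L: 2
  Taxon_M vs Taxon_W: 5
  Taxon_M vs Taxon_P: 3
  Taxon_M vs Taxon_H: 7
  Taxon_L vs Taxon_W: 7
  Taxon_L vs Taxon_P: 5
  Taxon_L vs Taxon_H: 8
  Taxon_W vs Taxon_P: 7
  Taxon_W vs Taxon_H: 9
  Taxon_P vs Taxon_H: 8
The smallest is 2 mismatches, between Taxon_M and Taxon_L; p = 2/16 = 0.125.

0.125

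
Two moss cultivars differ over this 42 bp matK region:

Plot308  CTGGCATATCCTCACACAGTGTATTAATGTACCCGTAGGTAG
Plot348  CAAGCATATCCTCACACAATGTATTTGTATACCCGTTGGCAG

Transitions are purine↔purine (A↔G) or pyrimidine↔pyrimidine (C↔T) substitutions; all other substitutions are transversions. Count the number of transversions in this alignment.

3

The sequences differ at positions 2 (T/A, transversion), 3 (G/A, transition), 19 (G/A, transition), 26 (A/T, transversion), 27 (A/G, transition), 29 (G/A, transition), 37 (A/T, transversion), 40 (T/C, transition).
Of the 8 differences, 5 transitions and 3 transversions, so the answer is 3.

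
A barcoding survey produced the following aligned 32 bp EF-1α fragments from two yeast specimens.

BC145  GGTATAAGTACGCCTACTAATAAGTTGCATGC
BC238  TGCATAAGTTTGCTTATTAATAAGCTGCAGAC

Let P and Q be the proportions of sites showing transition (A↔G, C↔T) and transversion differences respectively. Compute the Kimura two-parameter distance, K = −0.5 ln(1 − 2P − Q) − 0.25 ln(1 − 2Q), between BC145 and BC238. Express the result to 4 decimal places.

0.3682

The sequences differ at positions 1 (G/T, transversion), 3 (T/C, transition), 10 (A/T, transversion), 11 (C/T, transition), 14 (C/T, transition), 17 (C/T, transition), 25 (T/C, transition), 30 (T/G, transversion), 31 (G/A, transition).
Of the 9 differences, 6 transitions and 3 transversions over 32 sites: P = 6/32 = 0.187500, Q = 3/32 = 0.093750.
d = −0.5·ln(0.531250) − 0.25·ln(0.812500) = −0.5·(-0.632523) − 0.25·(-0.207639) = 0.3682.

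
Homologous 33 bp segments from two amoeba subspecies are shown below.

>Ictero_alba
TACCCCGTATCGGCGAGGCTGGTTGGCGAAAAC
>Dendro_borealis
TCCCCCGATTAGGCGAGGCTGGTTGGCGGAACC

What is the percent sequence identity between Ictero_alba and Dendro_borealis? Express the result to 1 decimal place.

81.8%

Mismatches occur at site 2 (A/C), site 8 (T/A), site 9 (A/T), site 11 (C/A), site 29 (A/G), site 32 (A/C).
27 of the 33 sites match, so the percent identity is 27/33 × 100 = 81.8%.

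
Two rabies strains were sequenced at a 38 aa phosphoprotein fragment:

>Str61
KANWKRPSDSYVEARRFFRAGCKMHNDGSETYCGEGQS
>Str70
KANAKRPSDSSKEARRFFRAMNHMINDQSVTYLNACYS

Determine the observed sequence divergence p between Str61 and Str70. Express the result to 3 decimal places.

Mismatches occur at site 4 (W↔A), site 11 (Y↔S), site 12 (V↔K), site 21 (G↔M), site 22 (C↔N), site 23 (K↔H), site 25 (H↔I), site 28 (G↔Q), site 30 (E↔V), site 33 (C↔L), site 34 (G↔N), site 35 (E↔A), site 36 (G↔C), site 37 (Q↔Y).
There are 14 differences over 38 sites, so p = 14/38 = 0.368.

0.368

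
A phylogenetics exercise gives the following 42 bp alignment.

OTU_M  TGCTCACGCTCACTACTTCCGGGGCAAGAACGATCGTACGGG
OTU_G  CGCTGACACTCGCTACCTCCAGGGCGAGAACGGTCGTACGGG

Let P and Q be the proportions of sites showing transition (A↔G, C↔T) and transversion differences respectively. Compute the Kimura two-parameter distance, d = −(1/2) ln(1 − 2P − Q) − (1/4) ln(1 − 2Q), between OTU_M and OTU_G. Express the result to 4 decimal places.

Mismatches occur at site 1 (T→C, transition), site 5 (C→G, transversion), site 8 (G→A, transition), site 12 (A→G, transition), site 17 (T→C, transition), site 21 (G→A, transition), site 26 (A→G, transition), site 33 (A→G, transition).
Of the 8 differences, 7 transitions and 1 transversion over 42 sites: P = 7/42 = 0.166667, Q = 1/42 = 0.023810.
d = −0.5·ln(0.642856) − 0.25·ln(0.952380) = −0.5·(-0.441835) − 0.25·(-0.048791) = 0.2331.

0.2331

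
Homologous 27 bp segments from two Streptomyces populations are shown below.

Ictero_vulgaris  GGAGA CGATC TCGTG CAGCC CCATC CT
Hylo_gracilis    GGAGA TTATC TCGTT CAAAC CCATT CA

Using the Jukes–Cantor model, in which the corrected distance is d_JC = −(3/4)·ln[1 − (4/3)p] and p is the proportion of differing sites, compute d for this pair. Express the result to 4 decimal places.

Mismatches occur at site 6 (C/T), site 7 (G/T), site 15 (G/T), site 18 (G/A), site 19 (C/A), site 25 (C/T), site 27 (T/A).
p = 7/27 = 0.259259.
d = −0.75 · ln(1 − (4/3)·0.259259) = −0.75 · ln(0.654321) = −0.75 · (-0.424157) = 0.3181.

0.3181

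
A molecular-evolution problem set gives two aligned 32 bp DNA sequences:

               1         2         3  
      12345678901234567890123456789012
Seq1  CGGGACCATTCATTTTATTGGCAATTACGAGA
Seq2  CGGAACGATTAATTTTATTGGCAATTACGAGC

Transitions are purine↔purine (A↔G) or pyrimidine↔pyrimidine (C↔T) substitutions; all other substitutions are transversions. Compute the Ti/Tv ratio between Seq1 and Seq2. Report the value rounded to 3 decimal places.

Differing sites — 4:G/A (Ti); 7:C/G (Tv); 11:C/A (Tv); 32:A/C (Tv).
Of the 4 differences, 1 transition and 3 transversions, so Ti/Tv = 1/3 = 0.333.

0.333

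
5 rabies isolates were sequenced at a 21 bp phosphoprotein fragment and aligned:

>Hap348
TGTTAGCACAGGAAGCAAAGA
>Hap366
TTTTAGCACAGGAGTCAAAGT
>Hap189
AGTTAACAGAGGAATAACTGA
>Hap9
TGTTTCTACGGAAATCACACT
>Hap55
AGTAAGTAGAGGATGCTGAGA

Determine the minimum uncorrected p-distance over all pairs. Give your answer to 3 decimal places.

0.190

Pairwise Hamming distances:
  Hap348 vs Hap366: 4
  Hap348 vs Hap189: 7
  Hap348 vs Hap9: 9
  Hap348 vs Hap55: 7
  Hap366 vs Hap189: 9
  Hap366 vs Hap9: 9
  Hap366 vs Hap55: 10
  Hap189 vs Hap9: 11
  Hap189 vs Hap55: 9
  Hap9 vs Hap55: 13
The smallest is 4 mismatches, between Hap348 and Hap366; p = 4/21 = 0.190.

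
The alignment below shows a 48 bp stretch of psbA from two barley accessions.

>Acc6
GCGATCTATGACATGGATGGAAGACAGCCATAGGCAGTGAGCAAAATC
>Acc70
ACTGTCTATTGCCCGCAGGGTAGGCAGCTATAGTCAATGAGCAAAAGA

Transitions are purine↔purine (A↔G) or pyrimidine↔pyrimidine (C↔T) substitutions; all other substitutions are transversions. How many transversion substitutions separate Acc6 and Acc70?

The sequences differ at positions 1 (G/A, transition), 3 (G/T, transversion), 4 (A/G, transition), 10 (G/T, transversion), 11 (A/G, transition), 13 (A/C, transversion), 14 (T/C, transition), 16 (G/C, transversion), 18 (T/G, transversion), 21 (A/T, transversion), 24 (A/G, transition), 29 (C/T, transition), 34 (G/T, transversion), 37 (G/A, transition), 47 (T/G, transversion), 48 (C/A, transversion).
Of the 16 differences, 7 transitions and 9 transversions, so the answer is 9.

9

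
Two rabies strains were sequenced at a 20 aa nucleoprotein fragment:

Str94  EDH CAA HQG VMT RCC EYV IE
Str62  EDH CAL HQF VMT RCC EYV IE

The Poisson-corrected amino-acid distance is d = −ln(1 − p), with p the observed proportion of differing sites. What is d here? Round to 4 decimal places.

Mismatches occur at site 6 (A→L), site 9 (G→F).
p = 2/20 = 0.100000.
d = −ln(1 − 0.100000) = −ln(0.900000) = 0.1054.

0.1054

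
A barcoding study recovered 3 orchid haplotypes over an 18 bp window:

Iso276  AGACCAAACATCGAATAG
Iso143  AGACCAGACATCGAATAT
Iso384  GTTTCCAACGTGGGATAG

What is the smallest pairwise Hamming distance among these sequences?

Pairwise Hamming distances:
  Iso276 vs Iso143: 2
  Iso276 vs Iso384: 8
  Iso143 vs Iso384: 10
The smallest is 2, between Iso276 and Iso143.

2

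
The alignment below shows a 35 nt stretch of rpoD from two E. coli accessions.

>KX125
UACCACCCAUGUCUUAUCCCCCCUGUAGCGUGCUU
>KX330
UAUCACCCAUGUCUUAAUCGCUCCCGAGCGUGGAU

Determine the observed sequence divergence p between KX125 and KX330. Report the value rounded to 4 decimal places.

0.2857

The sequences differ at positions 3 (C/U), 17 (U/A), 18 (C/U), 20 (C/G), 22 (C/U), 24 (U/C), 25 (G/C), 26 (U/G), 33 (C/G), 34 (U/A).
There are 10 differences over 35 sites, so p = 10/35 = 0.2857.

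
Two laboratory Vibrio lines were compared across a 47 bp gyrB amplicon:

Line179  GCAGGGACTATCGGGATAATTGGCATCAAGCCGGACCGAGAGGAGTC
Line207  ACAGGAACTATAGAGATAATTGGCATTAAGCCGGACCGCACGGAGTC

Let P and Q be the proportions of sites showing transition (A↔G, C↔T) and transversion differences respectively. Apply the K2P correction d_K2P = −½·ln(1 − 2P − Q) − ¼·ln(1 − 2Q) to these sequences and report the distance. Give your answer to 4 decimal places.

Differing sites — 1:G/A (Ti); 6:G/A (Ti); 12:C/A (Tv); 14:G/A (Ti); 27:C/T (Ti); 39:A/C (Tv); 40:G/A (Ti); 41:A/C (Tv).
Of the 8 differences, 5 transitions and 3 transversions over 47 sites: P = 5/47 = 0.106383, Q = 3/47 = 0.063830.
d = −0.5·ln(0.723404) − 0.25·ln(0.872340) = −0.5·(-0.323787) − 0.25·(-0.136576) = 0.1960.

0.1960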